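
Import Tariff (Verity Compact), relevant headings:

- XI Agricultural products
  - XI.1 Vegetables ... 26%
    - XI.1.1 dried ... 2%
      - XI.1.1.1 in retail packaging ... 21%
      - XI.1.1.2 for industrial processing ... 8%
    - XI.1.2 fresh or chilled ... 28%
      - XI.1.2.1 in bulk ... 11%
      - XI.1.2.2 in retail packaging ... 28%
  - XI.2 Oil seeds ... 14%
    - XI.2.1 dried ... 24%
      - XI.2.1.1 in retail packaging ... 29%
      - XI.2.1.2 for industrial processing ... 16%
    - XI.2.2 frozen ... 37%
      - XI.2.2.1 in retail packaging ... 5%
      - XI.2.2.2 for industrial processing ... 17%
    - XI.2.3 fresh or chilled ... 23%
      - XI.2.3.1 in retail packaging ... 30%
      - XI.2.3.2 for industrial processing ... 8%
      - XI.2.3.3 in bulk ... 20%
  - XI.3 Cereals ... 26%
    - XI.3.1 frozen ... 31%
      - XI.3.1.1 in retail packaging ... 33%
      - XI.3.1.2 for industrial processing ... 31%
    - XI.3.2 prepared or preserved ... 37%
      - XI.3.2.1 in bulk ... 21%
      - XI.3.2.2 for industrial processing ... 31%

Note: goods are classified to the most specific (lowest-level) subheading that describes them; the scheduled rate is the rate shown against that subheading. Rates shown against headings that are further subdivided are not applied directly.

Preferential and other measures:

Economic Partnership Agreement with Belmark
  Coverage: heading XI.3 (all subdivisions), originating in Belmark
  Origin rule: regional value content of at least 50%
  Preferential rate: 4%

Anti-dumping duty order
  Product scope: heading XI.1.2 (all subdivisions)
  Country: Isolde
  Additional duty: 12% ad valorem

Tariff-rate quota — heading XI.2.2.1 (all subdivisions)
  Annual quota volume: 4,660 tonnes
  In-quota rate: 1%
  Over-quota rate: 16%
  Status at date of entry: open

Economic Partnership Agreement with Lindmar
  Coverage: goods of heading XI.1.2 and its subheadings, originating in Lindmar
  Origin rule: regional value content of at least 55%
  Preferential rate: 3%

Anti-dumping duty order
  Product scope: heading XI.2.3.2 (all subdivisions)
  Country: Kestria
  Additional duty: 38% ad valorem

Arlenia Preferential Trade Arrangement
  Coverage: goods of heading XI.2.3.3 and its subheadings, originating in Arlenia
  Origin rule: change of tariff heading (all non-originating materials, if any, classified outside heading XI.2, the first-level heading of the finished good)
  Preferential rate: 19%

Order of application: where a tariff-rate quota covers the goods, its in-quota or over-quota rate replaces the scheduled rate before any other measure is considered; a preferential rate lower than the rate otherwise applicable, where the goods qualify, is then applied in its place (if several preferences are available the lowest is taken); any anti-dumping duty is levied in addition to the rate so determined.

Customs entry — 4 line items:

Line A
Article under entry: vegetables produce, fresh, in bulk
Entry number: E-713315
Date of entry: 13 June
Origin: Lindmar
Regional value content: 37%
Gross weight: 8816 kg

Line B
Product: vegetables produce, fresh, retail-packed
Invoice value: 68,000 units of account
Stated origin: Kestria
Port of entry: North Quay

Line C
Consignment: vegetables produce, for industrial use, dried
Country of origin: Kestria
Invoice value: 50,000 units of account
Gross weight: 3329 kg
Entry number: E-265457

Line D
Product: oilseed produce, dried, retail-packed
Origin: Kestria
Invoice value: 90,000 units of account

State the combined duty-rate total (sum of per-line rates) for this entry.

76%

Line A: vegetables → XI.1; fresh → XI.1.2; in bulk → XI.1.2.1. Scheduled 11%. Lindmar agreement on XI.1.2: RVC < 55%. → 11%.
Line B: vegetables → XI.1; fresh → XI.1.2; retail-packed → XI.1.2.2. Scheduled 28%. No special measure applies. → 28%.
Line C: vegetables → XI.1; dried → XI.1.1; for industrial use → XI.1.1.2. Scheduled 8%. No special measure applies. → 8%.
Line D: oilseed → XI.2; dried → XI.2.1; retail-packed → XI.2.1.1. Scheduled 29%. No special measure applies. → 29%.
Sum: 11% + 28% + 8% + 29% = 76%.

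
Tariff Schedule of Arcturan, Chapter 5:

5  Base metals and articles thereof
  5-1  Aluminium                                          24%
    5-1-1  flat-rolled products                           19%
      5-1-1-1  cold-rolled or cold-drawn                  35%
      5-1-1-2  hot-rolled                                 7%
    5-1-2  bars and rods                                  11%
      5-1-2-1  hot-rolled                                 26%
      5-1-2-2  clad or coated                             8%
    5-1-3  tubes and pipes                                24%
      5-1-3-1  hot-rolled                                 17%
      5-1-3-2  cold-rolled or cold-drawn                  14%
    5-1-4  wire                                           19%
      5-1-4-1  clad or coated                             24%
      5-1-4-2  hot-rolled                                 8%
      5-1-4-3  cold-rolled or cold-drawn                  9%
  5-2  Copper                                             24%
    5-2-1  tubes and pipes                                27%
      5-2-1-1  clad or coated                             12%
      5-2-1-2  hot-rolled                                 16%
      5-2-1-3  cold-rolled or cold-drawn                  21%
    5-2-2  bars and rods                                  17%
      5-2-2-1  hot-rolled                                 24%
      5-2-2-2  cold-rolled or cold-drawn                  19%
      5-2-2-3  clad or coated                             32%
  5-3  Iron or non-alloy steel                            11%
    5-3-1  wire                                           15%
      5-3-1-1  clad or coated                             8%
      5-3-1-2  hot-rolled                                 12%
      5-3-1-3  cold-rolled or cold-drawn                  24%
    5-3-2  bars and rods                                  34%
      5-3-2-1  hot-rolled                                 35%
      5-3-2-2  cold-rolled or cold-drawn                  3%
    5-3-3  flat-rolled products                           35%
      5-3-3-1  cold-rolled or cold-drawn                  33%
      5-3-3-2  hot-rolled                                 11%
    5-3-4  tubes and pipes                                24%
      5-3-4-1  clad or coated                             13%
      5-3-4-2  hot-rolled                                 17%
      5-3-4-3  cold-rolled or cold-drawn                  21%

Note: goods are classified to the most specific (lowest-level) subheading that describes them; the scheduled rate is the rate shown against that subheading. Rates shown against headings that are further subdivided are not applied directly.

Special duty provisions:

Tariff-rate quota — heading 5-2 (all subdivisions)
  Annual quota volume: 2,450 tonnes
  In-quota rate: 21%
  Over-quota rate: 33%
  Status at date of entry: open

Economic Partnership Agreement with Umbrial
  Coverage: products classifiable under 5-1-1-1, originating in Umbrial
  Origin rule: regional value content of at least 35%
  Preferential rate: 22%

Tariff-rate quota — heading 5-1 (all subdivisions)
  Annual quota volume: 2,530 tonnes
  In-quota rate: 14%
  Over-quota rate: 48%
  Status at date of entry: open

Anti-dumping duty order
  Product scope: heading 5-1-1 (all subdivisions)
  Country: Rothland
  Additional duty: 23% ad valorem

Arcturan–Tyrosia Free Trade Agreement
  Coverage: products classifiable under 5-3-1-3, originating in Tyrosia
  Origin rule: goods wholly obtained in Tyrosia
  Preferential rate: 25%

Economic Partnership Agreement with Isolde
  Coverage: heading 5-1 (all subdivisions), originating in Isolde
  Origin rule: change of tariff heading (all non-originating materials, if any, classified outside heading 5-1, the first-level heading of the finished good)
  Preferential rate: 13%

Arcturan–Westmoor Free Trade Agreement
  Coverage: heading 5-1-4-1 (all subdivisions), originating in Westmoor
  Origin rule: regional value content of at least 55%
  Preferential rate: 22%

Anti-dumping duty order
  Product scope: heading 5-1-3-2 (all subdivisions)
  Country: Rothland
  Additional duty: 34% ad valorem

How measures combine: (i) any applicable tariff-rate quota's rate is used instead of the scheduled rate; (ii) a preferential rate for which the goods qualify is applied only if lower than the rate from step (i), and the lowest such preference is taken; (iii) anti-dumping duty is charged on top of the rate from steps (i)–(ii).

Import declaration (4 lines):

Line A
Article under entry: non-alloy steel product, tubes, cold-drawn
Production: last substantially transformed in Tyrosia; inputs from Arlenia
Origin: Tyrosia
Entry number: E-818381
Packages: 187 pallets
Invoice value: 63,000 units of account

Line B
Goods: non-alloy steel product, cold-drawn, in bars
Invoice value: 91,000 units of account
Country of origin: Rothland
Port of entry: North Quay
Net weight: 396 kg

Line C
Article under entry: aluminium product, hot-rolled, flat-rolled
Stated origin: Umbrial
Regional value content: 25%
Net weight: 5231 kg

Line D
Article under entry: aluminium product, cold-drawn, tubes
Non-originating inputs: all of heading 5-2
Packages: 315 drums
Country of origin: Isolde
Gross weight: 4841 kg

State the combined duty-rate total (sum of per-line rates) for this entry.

Line A: non-alloy steel → 5-3; tubes → 5-3-4; cold-drawn → 5-3-4-3. Scheduled 21%. Tyrosia agreement on 5-3-1-3: 5-3-4-3 not covered. → 21%.
Line B: non-alloy steel → 5-3; in bars → 5-3-2; cold-drawn → 5-3-2-2. Scheduled 3%. No special measure applies. → 3%.
Line C: aluminium → 5-1; flat-rolled → 5-1-1; hot-rolled → 5-1-1-2. Scheduled 7%. quota on 5-1 open → in-quota 14%; Umbrial agreement on 5-1-1-1: 5-1-1-2 not covered. → 14%.
Line D: aluminium → 5-1; tubes → 5-1-3; cold-drawn → 5-1-3-2. Scheduled 14%. quota on 5-1 open → in-quota 14%; Isolde agreement on 5-1: CTH met → 13% available; preferential 13%. → 13%.
Sum: 21% + 3% + 14% + 13% = 51%.

51%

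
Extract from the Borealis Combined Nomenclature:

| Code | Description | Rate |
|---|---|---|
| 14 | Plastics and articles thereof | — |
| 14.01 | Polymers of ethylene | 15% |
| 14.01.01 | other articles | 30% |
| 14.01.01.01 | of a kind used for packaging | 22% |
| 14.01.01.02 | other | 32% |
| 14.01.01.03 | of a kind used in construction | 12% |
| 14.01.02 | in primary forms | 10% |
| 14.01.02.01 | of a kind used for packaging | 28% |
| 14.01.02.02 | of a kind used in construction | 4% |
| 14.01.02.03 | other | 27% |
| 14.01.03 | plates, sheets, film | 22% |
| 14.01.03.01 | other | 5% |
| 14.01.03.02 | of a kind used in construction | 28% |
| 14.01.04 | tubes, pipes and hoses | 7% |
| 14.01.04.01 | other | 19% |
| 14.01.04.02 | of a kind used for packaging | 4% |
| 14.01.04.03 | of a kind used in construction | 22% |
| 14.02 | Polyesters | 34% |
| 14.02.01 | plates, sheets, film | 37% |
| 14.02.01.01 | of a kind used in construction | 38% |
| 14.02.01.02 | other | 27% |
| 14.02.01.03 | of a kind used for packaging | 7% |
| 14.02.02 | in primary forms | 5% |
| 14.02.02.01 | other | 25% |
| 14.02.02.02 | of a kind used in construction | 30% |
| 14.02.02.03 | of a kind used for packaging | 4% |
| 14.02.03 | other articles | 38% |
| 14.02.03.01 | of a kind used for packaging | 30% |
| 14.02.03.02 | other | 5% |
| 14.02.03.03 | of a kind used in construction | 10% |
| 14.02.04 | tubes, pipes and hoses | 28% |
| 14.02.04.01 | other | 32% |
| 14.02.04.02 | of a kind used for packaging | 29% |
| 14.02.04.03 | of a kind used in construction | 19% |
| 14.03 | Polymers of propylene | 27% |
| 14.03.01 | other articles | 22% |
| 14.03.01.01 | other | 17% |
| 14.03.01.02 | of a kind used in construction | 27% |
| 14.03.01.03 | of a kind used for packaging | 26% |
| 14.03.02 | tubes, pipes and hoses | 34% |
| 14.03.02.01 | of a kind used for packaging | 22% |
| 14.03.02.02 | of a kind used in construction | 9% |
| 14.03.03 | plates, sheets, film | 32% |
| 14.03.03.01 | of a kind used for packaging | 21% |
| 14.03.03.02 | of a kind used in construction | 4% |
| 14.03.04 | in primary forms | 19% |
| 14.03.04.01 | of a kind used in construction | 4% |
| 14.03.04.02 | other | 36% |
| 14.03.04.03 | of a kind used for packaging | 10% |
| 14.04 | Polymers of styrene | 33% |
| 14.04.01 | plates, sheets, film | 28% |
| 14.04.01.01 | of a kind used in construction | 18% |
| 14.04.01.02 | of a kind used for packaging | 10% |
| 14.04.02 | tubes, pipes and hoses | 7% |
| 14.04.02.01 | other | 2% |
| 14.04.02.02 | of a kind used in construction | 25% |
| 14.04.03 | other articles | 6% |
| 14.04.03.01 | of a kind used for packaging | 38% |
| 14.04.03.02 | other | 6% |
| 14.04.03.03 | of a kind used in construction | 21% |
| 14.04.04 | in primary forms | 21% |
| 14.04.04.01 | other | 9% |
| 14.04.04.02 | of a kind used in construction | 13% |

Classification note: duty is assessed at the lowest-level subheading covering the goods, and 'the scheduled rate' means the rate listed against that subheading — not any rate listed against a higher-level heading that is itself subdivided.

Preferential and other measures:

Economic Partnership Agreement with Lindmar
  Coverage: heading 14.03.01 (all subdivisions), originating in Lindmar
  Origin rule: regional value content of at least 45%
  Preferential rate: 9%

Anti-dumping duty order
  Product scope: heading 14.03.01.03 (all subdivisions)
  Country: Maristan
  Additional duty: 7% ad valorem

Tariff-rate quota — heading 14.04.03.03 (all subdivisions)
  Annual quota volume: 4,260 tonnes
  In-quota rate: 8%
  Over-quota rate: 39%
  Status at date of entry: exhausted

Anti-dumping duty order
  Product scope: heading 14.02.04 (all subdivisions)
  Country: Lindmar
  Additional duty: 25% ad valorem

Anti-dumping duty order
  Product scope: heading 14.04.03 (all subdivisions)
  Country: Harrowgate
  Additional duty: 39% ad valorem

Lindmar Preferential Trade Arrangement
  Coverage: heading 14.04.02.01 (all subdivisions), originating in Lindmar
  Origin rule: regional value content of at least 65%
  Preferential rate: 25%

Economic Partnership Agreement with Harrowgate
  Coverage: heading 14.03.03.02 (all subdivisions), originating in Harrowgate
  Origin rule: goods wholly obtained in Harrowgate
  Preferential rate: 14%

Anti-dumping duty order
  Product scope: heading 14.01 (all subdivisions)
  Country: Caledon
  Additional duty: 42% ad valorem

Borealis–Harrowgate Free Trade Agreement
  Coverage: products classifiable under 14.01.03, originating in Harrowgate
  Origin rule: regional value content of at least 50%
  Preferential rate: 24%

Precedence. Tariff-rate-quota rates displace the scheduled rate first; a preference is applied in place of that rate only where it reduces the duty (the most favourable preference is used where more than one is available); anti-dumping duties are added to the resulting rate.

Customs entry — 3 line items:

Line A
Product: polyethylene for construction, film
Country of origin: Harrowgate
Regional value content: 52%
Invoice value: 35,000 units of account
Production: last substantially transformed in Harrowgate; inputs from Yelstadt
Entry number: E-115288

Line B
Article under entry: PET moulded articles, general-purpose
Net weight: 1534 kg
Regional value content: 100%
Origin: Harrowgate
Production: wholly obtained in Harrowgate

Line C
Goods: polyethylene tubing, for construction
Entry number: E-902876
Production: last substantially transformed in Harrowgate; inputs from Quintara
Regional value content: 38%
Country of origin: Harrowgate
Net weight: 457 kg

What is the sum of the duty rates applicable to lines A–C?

Line A: polyethylene → 14.01; film → 14.01.03; for construction → 14.01.03.02. Scheduled 28%. Harrowgate agreement on 14.03.03.02: 14.01.03.02 not covered; Harrowgate agreement on 14.01.03: RVC ≥ 50% → 24% available; preferential 24%. → 24%.
Line B: PET → 14.02; moulded articles → 14.02.03; general-purpose → 14.02.03.02. Scheduled 5%. Harrowgate agreement on 14.03.03.02: 14.02.03.02 not covered; Harrowgate agreement on 14.01.03: 14.02.03.02 not covered. → 5%.
Line C: polyethylene → 14.01; tubing → 14.01.04; for construction → 14.01.04.03. Scheduled 22%. Harrowgate agreement on 14.03.03.02: 14.01.04.03 not covered; Harrowgate agreement on 14.01.03: 14.01.04.03 not covered. → 22%.
Sum: 24% + 5% + 22% = 51%.

51%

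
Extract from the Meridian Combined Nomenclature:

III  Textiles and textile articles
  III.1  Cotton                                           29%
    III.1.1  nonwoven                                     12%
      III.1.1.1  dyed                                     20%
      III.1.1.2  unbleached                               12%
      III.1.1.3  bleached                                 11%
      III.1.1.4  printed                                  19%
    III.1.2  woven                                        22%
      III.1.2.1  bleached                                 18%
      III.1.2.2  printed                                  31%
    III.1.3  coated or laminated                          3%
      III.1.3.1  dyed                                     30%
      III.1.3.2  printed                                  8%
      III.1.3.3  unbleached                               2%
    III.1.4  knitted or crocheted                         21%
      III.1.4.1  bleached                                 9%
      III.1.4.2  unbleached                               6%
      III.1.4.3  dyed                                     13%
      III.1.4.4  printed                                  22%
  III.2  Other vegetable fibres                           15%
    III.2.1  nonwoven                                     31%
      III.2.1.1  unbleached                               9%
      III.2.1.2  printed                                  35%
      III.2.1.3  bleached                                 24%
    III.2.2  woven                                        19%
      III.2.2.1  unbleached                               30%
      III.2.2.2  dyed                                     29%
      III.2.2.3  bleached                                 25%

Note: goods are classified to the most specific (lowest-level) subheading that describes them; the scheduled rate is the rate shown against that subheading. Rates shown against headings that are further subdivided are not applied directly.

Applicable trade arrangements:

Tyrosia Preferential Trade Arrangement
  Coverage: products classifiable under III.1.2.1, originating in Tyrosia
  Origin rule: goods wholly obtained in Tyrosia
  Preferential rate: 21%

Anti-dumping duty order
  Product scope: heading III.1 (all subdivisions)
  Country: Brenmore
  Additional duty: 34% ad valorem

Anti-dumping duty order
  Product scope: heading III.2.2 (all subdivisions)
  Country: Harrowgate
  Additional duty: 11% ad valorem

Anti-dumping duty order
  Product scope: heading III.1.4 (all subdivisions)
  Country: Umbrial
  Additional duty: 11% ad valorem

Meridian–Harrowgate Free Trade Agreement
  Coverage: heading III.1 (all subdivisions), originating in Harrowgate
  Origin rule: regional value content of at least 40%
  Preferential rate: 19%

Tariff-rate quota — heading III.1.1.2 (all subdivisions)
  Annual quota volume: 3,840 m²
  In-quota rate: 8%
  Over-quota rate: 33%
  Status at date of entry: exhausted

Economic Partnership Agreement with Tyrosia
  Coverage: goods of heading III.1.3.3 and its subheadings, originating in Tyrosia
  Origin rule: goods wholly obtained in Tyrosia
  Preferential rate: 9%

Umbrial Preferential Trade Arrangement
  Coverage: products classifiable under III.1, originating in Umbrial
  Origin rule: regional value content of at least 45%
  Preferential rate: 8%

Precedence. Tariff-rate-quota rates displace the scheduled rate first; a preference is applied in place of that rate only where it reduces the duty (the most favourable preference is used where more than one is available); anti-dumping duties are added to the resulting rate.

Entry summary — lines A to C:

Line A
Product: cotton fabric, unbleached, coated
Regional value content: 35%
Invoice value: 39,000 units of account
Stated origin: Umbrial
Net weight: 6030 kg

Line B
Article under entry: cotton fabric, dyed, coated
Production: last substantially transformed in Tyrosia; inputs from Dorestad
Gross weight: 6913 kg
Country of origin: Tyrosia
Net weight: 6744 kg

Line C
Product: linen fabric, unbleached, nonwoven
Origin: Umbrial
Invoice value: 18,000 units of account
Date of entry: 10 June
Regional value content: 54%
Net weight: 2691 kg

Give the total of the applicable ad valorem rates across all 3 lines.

Line A: cotton → III.1; coated → III.1.3; unbleached → III.1.3.3. Scheduled 2%. Umbrial agreement on III.1: RVC < 45%. → 2%.
Line B: cotton → III.1; coated → III.1.3; dyed → III.1.3.1. Scheduled 30%. Tyrosia agreement on III.1.2.1: III.1.3.1 not covered; Tyrosia agreement on III.1.3.3: III.1.3.1 not covered. → 30%.
Line C: linen → III.2; nonwoven → III.2.1; unbleached → III.2.1.1. Scheduled 9%. Umbrial agreement on III.1: III.2.1.1 not covered. → 9%.
Sum: 2% + 30% + 9% = 41%.

41%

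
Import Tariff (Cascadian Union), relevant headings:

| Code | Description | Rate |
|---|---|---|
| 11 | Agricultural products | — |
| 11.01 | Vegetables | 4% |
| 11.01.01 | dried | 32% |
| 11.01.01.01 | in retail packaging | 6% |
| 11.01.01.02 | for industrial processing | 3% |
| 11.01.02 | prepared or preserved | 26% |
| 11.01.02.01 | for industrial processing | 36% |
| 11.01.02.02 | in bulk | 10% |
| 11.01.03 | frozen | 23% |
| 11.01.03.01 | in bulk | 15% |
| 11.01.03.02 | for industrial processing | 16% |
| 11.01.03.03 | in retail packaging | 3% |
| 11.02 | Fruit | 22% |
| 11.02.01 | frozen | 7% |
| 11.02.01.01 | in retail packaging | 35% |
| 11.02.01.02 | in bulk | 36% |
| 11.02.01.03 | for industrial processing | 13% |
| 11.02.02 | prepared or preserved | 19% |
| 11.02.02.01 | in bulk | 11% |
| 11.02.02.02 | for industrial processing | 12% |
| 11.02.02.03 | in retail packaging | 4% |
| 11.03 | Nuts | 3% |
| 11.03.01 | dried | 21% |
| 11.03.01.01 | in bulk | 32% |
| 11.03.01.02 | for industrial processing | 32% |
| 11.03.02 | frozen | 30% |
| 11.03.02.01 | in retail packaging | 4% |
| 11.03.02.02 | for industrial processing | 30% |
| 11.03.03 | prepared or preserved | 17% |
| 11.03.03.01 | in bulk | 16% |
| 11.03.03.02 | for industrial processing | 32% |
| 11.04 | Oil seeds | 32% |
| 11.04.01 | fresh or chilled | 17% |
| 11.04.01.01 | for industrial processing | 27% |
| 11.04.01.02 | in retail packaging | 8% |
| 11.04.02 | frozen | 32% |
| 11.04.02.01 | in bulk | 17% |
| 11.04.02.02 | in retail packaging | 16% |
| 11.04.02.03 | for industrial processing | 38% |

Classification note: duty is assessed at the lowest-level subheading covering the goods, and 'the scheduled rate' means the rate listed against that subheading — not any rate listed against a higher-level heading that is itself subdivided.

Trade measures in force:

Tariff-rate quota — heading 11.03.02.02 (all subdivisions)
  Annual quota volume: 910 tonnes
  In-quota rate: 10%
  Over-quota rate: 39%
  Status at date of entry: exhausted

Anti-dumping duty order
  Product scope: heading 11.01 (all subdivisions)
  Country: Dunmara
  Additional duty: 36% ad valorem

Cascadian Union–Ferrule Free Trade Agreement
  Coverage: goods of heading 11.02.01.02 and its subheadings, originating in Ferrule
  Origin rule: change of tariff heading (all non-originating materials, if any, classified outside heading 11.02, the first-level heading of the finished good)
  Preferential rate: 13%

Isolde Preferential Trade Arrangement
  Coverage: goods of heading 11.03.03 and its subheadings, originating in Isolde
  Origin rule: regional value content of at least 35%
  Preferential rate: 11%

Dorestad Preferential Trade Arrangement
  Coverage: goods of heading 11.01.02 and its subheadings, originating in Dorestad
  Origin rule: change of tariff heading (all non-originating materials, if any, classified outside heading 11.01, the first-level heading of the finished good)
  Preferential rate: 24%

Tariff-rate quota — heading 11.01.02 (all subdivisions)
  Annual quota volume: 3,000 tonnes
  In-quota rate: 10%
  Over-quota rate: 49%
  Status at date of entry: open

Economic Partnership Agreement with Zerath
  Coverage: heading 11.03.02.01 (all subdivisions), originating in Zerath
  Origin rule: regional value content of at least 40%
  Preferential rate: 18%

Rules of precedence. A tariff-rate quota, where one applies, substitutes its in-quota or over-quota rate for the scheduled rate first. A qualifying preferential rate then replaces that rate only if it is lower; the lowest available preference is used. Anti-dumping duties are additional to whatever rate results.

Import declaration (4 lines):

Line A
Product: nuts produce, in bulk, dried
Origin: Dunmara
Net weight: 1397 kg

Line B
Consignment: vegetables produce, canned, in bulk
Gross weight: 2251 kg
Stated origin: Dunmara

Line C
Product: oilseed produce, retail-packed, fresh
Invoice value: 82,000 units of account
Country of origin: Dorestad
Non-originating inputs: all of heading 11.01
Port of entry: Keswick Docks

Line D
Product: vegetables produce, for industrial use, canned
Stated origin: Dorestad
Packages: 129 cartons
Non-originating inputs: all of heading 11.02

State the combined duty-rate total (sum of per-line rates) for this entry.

96%

Line A: nuts → 11.03; dried → 11.03.01; in bulk → 11.03.01.01. Scheduled 32%. No special measure applies. → 32%.
Line B: vegetables → 11.01; canned → 11.01.02; in bulk → 11.01.02.02. Scheduled 10%. quota on 11.01.02 open → in-quota 10%; anti-dumping (Dunmara, 11.01): +36%; total 10% + 36% = 46%. → 46%.
Line C: oilseed → 11.04; fresh → 11.04.01; retail-packed → 11.04.01.02. Scheduled 8%. Dorestad agreement on 11.01.02: 11.04.01.02 not covered. → 8%.
Line D: vegetables → 11.01; canned → 11.01.02; for industrial use → 11.01.02.01. Scheduled 36%. quota on 11.01.02 open → in-quota 10%; Dorestad agreement on 11.01.02: CTH met → 24% available; preference 24% not lower than 10% → no reduction. → 10%.
Sum: 32% + 46% + 8% + 10% = 96%.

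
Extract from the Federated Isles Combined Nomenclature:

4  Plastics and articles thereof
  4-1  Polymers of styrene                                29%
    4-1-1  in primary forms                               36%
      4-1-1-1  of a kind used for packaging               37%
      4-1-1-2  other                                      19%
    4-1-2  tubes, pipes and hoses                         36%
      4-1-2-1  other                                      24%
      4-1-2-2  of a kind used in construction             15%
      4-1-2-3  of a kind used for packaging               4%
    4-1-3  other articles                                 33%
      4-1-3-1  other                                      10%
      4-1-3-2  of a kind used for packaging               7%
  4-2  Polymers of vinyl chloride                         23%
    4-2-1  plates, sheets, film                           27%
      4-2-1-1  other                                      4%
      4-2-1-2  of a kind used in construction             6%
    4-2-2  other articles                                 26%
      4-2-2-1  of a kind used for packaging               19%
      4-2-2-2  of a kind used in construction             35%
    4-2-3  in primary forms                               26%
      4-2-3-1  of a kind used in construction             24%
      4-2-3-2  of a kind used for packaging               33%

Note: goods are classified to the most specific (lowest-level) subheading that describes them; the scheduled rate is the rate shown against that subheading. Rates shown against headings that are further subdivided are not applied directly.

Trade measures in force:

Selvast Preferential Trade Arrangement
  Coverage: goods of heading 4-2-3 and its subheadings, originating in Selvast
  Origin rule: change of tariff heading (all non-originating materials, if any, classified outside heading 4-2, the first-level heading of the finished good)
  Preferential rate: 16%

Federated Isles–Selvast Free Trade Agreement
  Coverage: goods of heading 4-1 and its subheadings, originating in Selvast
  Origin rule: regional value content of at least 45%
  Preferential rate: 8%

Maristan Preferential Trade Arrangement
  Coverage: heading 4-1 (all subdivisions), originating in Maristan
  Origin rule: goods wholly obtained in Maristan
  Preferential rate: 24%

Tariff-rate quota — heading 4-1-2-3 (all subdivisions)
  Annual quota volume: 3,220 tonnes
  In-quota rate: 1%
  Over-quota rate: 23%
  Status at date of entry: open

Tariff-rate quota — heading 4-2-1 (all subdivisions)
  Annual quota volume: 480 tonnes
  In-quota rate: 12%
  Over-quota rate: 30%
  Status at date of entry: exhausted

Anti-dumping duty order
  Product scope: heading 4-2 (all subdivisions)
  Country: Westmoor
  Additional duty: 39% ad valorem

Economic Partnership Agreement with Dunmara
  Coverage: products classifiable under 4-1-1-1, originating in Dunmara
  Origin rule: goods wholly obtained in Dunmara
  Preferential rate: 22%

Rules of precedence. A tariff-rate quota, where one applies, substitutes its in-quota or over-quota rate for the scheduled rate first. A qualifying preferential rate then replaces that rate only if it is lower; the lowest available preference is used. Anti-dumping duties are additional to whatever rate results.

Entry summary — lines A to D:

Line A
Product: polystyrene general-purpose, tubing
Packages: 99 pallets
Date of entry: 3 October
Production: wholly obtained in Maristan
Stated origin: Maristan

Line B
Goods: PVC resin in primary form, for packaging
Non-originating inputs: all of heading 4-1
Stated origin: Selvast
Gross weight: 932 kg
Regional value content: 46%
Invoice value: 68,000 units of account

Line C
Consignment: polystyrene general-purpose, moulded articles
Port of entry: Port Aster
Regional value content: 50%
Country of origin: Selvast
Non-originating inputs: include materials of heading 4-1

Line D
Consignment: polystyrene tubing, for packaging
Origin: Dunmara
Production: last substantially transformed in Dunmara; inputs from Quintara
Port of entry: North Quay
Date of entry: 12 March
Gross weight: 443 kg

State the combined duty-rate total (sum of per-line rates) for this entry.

49%

Line A: polystyrene → 4-1; tubing → 4-1-2; general-purpose → 4-1-2-1. Scheduled 24%. Maristan agreement on 4-1: wholly obtained → 24% available; preference 24% not lower than 24% → no reduction. → 24%.
Line B: PVC → 4-2; resin in primary form → 4-2-3; for packaging → 4-2-3-2. Scheduled 33%. Selvast agreement on 4-2-3: CTH met → 16% available; Selvast agreement on 4-1: 4-2-3-2 not covered; preferential 16%. → 16%.
Line C: polystyrene → 4-1; moulded articles → 4-1-3; general-purpose → 4-1-3-1. Scheduled 10%. Selvast agreement on 4-2-3: 4-1-3-1 not covered; Selvast agreement on 4-1: RVC ≥ 45% → 8% available; preferential 8%. → 8%.
Line D: polystyrene → 4-1; tubing → 4-1-2; for packaging → 4-1-2-3. Scheduled 4%. quota on 4-1-2-3 open → in-quota 1%; Dunmara agreement on 4-1-1-1: 4-1-2-3 not covered. → 1%.
Sum: 24% + 16% + 8% + 1% = 49%.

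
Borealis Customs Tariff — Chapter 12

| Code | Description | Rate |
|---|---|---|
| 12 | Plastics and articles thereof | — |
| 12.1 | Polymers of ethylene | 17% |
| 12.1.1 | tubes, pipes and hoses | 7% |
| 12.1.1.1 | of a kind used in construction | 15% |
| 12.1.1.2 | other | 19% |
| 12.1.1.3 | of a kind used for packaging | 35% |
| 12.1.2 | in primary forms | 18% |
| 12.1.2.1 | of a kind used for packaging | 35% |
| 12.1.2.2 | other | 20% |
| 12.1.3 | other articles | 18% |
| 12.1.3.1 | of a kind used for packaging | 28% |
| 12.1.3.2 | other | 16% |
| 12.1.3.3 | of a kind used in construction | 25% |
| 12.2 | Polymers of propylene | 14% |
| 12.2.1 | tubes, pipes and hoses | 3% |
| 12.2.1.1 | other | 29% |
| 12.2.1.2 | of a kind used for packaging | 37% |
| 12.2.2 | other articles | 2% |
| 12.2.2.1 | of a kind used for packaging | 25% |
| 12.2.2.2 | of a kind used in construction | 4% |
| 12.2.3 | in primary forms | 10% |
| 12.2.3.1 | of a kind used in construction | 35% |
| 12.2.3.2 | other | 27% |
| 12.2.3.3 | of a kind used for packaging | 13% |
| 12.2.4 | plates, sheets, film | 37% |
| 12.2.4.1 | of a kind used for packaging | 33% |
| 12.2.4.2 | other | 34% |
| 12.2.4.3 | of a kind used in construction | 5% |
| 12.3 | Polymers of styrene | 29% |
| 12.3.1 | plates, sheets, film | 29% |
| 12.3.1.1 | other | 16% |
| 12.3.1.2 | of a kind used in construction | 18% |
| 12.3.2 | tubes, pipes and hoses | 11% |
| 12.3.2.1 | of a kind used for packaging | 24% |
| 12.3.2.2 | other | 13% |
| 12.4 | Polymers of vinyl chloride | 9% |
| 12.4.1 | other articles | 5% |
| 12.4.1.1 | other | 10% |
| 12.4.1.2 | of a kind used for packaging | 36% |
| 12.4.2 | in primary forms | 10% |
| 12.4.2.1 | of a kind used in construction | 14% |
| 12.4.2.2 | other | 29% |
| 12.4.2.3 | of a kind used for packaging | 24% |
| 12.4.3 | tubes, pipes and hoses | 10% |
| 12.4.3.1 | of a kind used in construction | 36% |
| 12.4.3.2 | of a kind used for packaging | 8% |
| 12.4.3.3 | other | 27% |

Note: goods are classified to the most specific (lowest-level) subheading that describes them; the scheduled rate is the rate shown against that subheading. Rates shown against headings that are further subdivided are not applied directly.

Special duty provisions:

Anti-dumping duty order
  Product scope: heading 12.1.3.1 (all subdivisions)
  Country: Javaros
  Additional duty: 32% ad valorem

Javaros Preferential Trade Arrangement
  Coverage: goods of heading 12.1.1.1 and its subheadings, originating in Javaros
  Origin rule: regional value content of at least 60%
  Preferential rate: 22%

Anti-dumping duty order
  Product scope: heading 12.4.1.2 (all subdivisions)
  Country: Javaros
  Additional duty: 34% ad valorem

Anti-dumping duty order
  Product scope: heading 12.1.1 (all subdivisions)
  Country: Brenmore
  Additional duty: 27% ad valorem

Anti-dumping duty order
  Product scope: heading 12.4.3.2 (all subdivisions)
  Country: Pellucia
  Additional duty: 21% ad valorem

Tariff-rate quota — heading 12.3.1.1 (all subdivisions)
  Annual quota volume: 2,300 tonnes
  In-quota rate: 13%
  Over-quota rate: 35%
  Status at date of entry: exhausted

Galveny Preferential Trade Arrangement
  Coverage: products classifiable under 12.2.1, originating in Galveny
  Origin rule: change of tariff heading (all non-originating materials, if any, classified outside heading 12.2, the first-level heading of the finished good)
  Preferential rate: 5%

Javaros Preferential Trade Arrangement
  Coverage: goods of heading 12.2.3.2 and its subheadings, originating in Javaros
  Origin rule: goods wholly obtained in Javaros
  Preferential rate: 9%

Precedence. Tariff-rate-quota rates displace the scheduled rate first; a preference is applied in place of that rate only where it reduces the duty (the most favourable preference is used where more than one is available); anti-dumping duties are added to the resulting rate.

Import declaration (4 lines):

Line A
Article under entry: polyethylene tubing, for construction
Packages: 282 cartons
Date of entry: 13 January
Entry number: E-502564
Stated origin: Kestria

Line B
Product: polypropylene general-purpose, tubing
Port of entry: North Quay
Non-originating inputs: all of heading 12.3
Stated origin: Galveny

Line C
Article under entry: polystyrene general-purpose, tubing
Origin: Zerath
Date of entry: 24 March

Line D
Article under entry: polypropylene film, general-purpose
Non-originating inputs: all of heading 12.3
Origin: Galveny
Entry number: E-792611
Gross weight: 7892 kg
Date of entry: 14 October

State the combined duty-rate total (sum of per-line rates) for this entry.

Line A: polyethylene → 12.1; tubing → 12.1.1; for construction → 12.1.1.1. Scheduled 15%. No special measure applies. → 15%.
Line B: polypropylene → 12.2; tubing → 12.2.1; general-purpose → 12.2.1.1. Scheduled 29%. Galveny agreement on 12.2.1: CTH met → 5% available; preferential 5%. → 5%.
Line C: polystyrene → 12.3; tubing → 12.3.2; general-purpose → 12.3.2.2. Scheduled 13%. No special measure applies. → 13%.
Line D: polypropylene → 12.2; film → 12.2.4; general-purpose → 12.2.4.2. Scheduled 34%. Galveny agreement on 12.2.1: 12.2.4.2 not covered. → 34%.
Sum: 15% + 5% + 13% + 34% = 67%.

67%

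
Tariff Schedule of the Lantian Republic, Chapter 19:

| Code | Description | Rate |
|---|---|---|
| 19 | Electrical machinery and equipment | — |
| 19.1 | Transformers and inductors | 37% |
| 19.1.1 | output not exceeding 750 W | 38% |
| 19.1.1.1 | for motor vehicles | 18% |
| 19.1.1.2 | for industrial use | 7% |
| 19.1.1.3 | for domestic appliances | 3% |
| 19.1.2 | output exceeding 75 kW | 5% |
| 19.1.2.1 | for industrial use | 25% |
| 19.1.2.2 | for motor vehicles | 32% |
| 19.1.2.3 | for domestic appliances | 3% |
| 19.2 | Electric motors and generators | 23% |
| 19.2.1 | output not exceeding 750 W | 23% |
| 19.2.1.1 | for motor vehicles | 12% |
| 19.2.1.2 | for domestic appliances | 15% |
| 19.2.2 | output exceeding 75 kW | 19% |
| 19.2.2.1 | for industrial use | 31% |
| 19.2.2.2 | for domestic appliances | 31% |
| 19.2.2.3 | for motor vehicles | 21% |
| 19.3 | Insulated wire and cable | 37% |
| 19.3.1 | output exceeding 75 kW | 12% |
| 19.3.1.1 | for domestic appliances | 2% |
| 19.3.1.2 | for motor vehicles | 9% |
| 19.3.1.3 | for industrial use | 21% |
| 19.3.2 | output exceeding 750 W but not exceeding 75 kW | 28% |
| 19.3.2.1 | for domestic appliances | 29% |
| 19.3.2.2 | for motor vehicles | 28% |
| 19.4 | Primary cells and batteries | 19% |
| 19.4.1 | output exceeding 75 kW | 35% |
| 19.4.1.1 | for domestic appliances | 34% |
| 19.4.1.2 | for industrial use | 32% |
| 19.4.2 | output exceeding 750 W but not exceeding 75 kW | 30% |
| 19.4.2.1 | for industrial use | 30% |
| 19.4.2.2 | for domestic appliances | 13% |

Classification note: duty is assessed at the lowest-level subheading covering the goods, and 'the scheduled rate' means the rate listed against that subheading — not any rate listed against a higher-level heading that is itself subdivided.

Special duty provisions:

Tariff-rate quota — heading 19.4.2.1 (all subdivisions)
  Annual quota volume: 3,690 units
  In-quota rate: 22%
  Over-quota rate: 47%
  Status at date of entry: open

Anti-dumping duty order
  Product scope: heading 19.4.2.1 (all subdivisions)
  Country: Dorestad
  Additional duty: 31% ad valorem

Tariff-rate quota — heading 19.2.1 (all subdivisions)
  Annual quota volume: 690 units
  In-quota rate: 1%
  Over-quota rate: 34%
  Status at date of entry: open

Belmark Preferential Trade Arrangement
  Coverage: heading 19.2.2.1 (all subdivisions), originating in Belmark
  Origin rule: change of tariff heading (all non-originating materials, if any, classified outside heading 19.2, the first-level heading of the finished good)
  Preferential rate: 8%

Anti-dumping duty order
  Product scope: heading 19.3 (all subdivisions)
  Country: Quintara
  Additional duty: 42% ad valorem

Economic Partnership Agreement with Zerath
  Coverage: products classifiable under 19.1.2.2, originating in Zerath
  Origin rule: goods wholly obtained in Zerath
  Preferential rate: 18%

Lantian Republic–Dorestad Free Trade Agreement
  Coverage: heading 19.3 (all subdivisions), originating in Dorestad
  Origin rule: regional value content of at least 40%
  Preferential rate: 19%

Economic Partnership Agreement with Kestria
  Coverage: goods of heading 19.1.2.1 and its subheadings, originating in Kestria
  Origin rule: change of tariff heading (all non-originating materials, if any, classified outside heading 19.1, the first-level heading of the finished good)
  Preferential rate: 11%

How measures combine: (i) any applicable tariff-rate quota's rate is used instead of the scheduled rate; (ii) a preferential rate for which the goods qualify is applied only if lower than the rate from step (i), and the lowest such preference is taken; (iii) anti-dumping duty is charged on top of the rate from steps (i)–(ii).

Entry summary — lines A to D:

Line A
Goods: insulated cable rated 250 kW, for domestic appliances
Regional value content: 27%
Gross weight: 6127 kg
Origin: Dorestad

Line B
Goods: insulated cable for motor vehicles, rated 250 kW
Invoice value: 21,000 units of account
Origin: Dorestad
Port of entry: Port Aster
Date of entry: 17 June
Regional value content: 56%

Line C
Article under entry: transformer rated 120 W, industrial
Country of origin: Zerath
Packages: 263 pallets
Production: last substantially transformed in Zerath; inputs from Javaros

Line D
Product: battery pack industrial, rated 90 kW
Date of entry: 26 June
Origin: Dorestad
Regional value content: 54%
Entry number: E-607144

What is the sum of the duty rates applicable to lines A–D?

Line A: insulated cable → 19.3; rated 250 kW → 19.3.1; for domestic appliances → 19.3.1.1. Scheduled 2%. Dorestad agreement on 19.3: RVC < 40%. → 2%.
Line B: insulated cable → 19.3; rated 250 kW → 19.3.1; for motor vehicles → 19.3.1.2. Scheduled 9%. Dorestad agreement on 19.3: RVC ≥ 40% → 19% available; preference 19% not lower than 9% → no reduction. → 9%.
Line C: transformer → 19.1; rated 120 W → 19.1.1; industrial → 19.1.1.2. Scheduled 7%. Zerath agreement on 19.1.2.2: 19.1.1.2 not covered. → 7%.
Line D: battery pack → 19.4; rated 90 kW → 19.4.1; industrial → 19.4.1.2. Scheduled 32%. Dorestad agreement on 19.3: 19.4.1.2 not covered. → 32%.
Sum: 2% + 9% + 7% + 32% = 50%.

50%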